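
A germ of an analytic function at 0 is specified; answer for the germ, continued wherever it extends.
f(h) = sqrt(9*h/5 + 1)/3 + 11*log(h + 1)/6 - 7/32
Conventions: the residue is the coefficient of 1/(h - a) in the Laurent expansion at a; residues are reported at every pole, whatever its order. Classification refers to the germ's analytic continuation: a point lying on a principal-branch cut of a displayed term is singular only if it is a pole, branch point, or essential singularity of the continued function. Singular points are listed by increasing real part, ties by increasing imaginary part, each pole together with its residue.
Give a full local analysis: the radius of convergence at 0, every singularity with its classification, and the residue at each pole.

Radius of convergence at 0: 5/9.
At -1: a logarithmic branch point.
At -5/9: an algebraic (square-root) branch point.

Branch term (11/6)*log(1 - h/(-1)): its argument vanishes at h = -1, a logarithmic branch point, modulus 1.
Branch term (1/3)*sqrt(1 - h/(-5/9)): its argument vanishes at h = -5/9, a square-root branch point, modulus 5/9.
The radius of convergence is the smallest modulus among the singular points: 5/9.
List the singular points by increasing real part (a conjugate pair: the negative imaginary part first).


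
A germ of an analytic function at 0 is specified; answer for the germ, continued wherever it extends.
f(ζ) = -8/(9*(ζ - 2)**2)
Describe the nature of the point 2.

The denominator factor ζ - 2 vanishes at 2 and appears to the power 2; the numerator there equals -8/9, nonzero, and no other factor vanishes.
Hence a pole whose order is the multiplicity, 2.

The point is a pole of order 2.


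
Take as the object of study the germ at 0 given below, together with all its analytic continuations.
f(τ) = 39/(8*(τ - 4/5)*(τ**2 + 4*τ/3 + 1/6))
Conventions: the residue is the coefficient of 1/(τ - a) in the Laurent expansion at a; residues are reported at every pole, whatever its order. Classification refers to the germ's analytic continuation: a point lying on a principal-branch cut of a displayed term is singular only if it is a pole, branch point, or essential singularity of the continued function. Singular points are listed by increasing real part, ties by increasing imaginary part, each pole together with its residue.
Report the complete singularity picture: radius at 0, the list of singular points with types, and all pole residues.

Denominator factor (τ**2 + 4*τ/3 + 1/6): discriminant 10/9, real irrational roots -2/3 + (1/6)*sqrt(10) and -2/3 - (1/6)*sqrt(10); poles of order 1, moduli 2/3 - (1/6)*sqrt(10) and 2/3 + (1/6)*sqrt(10).
Denominator factor (τ - 4/5): pole of order 1 at 4/5, modulus 4/5.
The radius of convergence is the smallest modulus among the singular points: 2/3 - (1/6)*sqrt(10).
The factor τ**2 + 4*τ/3 + 1/6 splits as (τ - a)(τ - a') with a = -2/3 - (1/6)*sqrt(10), a' = -2/3 + (1/6)*sqrt(10). At the order-1 pole a set g(τ) = (τ - a)*f(τ) = [39/(8*(τ - 4/5))] / (τ - a').
Simple pole: residue = g(a) at a = -2/3 - (1/6)*sqrt(10), which is -2925/2248 + (1287/1124)*sqrt(10).
The factor τ**2 + 4*τ/3 + 1/6 splits as (τ - a)(τ - a') with a = -2/3 + (1/6)*sqrt(10), a' = -2/3 - (1/6)*sqrt(10). At the order-1 pole a set g(τ) = (τ - a)*f(τ) = [39/(8*(τ - 4/5))] / (τ - a').
Simple pole: residue = g(a) at a = -2/3 + (1/6)*sqrt(10), which is -2925/2248 - (1287/1124)*sqrt(10).
At the order-1 pole 4/5 set g(τ) = (τ - (4/5))*f(τ) = 39/(8*(τ**2 + 4*τ/3 + 1/6)).
Simple pole: residue = g(a) at a = 4/5, which is 2925/1124.
List the singular points by increasing real part (a conjugate pair: the negative imaginary part first).

Radius of convergence at 0: 2/3 - (1/6)*sqrt(10).
At -2/3 - (1/6)*sqrt(10): a pole of order 1; residue -2925/2248 + (1287/1124)*sqrt(10).
At -2/3 + (1/6)*sqrt(10): a pole of order 1; residue -2925/2248 - (1287/1124)*sqrt(10).
At 4/5: a pole of order 1; residue 2925/1124.


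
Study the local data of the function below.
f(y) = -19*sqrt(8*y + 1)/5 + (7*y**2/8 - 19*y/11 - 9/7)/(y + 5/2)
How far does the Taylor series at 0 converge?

The radius of convergence is 1/8.

Denominator factor (y + 5/2): pole of order 1 at -5/2, modulus 5/2.
Branch term (-19/5)*sqrt(1 - y/(-1/8)): its argument vanishes at y = -1/8, a square-root branch point, modulus 1/8.
The radius of convergence is the smallest modulus among the singular points: 1/8.


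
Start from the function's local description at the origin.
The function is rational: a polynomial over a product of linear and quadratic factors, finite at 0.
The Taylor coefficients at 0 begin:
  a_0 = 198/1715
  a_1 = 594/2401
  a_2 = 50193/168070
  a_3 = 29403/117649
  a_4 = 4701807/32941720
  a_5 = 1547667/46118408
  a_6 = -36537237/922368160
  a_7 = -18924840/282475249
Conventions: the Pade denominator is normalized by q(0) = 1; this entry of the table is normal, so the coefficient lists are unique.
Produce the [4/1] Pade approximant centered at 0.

The Pade approximant has numerator coefficients [198/1715, 930204/4223359, 71093187/295635130, 74378007/413889182, 4865611113/57944485480]; denominator coefficients [1, -2895/12313].

Taylor coefficients needed (read off): a_0 = 198/1715, a_1 = 594/2401, a_2 = 50193/168070, a_3 = 29403/117649, a_4 = 4701807/32941720, a_5 = 1547667/46118408.
Write the denominator as Q(ζ) = 1 + q1*ζ. Requiring Q*f - P = O(ζ^6) with deg P <= 4 kills the coefficients of ζ^5..ζ^5 in Q*f:
  ζ^5: a_5 + q1*a_4 = 0, i.e. 1547667/46118408 + (4701807/32941720)*q1 = 0.
Solving this linear system: q1 = -2895/12313.
The numerator is Q*f truncated at degree 4: P0 = a_0 = 198/1715; P1 = a_1 + q1*a_0 = 930204/4223359; P2 = a_2 + q1*a_1 = 71093187/295635130; P3 = a_3 + q1*a_2 = 74378007/413889182; P4 = a_4 + q1*a_3 = 4865611113/57944485480.


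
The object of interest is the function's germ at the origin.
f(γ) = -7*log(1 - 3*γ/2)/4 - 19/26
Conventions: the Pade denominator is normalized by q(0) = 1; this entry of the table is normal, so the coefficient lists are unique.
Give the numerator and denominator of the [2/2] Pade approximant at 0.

Taylor coefficients needed (expand at 0): a_0 = -19/26, a_1 = 21/8, a_2 = 63/32, a_3 = 63/32, a_4 = 567/256.
Write the denominator as Q(γ) = 1 + q1*γ + q2*γ^2. Requiring Q*f - P = O(γ^5) with deg P <= 2 kills the coefficients of γ^3..γ^4 in Q*f:
  γ^3: a_3 + q1*a_2 + q2*a_1 = 0, i.e. 63/32 + (63/32)*q1 + (21/8)*q2 = 0.
  γ^4: a_4 + q1*a_3 + q2*a_2 = 0, i.e. 567/256 + (63/32)*q1 + (63/32)*q2 = 0.
Solving this linear system: q1 = -3/2, q2 = 3/8.
The numerator is Q*f truncated at degree 2: P0 = a_0 = -19/26; P1 = a_1 + q1*a_0 = 387/104; P2 = a_2 + q1*a_1 + q2*a_0 = -933/416.

The Pade approximant has numerator coefficients [-19/26, 387/104, -933/416]; denominator coefficients [1, -3/2, 3/8].


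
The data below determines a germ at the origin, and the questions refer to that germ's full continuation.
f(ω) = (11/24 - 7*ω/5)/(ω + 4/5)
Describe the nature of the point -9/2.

The point is a regular point.

Denominator factors: ω + 4/5 = -37/10 at ω = -9/2 — none vanishes.
So the germ continues analytically to -9/2.


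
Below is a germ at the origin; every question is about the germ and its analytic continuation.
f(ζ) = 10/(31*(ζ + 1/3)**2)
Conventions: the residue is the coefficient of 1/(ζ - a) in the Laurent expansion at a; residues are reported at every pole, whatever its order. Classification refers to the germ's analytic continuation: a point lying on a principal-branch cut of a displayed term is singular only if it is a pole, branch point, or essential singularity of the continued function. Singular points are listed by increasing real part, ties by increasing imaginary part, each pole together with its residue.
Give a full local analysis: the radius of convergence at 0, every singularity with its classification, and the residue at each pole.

Radius of convergence at 0: 1/3.
At -1/3: a pole of order 2; residue 0.

Denominator factor (ζ + 1/3)^2: pole of order 2 at -1/3, modulus 1/3.
The radius of convergence is the smallest modulus among the singular points: 1/3.
At the order-2 pole -1/3 set g(ζ) = (ζ - (-1/3))^2*f(ζ) = 10/31.
Order-2 pole: residue = g'(a); g'(-1/3) = 0, so the residue is 0.


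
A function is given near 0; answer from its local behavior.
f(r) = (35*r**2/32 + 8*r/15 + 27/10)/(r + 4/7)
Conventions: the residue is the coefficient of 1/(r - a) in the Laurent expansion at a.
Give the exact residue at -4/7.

At the order-1 pole -4/7 set g(r) = (r - (-4/7))*f(r) = 35*r**2/32 + 8*r/15 + 27/10.
Simple pole: residue = g(a) at a = -4/7, which is 289/105.

The residue is 289/105.


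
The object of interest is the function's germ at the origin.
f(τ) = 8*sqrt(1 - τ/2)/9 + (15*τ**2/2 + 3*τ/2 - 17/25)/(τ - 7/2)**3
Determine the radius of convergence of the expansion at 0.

Denominator factor (τ - 7/2)^3: pole of order 3 at 7/2, modulus 7/2.
Branch term (8/9)*sqrt(1 - τ/(2)): its argument vanishes at τ = 2, a square-root branch point, modulus 2.
The radius of convergence is the smallest modulus among the singular points: 2.

The radius of convergence is 2.


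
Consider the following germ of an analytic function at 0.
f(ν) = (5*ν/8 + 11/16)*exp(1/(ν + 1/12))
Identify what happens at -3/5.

There is no denominator, hence no pole anywhere.
The essential point of exp(1/(ν - (-1/12))) is -1/12, not -3/5.
So the germ continues analytically to -3/5.

The point is a regular point.


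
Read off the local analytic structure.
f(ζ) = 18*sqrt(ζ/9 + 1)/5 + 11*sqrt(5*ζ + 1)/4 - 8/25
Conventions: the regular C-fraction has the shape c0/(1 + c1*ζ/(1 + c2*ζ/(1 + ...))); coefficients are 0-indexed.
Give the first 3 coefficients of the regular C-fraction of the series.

Taylor coefficients (expand at 0): a_0 = 603/100, a_1 = 283/40, a_2 = -12383/1440.
c0 = a_0 = 603/100. Peel one level at a time: if S = 1 + c*ζ/S' with S'(0) = 1, then c is the ζ-coefficient of S and S' = c*ζ/(S - 1).
S_1 = c0/f = 1 + (-1415/1206)*ζ + (2717585/969624)*ζ^2 + ...; c1 = -1415/1206.
S_2 = c1*ζ/(S_1 - 1) = 1 + (543517/227532)*ζ + ...; c2 = 543517/227532.

The regular C-fraction coefficients are [603/100, -1415/1206, 543517/227532].


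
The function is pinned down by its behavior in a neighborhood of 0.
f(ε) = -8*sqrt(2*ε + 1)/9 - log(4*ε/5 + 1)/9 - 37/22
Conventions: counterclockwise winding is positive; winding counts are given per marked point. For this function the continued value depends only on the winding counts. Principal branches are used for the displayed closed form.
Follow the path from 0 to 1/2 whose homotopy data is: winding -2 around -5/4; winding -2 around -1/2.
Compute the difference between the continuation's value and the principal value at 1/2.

Continued minus principal equals (4/9)*pi*i.

The rational part is single-valued and drops out of the difference; each branch term changes only by its own monodromy.
(-8/9)*sqrt(1 - ε/(-1/2)): winding -2 is even, the square root returns to the same sheet, contribution 0.
(-1/9)*log(1 - ε/(-5/4)): each positive loop around -5/4 adds 2*pi*i to the log, so winding -2 contributes (-1/9)*(-2)*2*pi*i = (4/9)*pi*i.
Summing the contributions at ε = 1/2 gives (4/9)*pi*i.


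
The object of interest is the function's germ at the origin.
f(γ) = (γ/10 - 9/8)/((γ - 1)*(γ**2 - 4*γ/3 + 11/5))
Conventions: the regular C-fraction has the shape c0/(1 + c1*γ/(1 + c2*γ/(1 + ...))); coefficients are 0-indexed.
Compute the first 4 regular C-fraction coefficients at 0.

The regular C-fraction coefficients are [45/88, -751/495, 20621/33795, -3222150/15486371].

Taylor coefficients (expand at 0): a_0 = 45/88, a_1 = 751/968, a_2 = 11239/15972, a_3 = 284477/527076.
c0 = a_0 = 45/88. Peel one level at a time: if S = 1 + c*γ/S' with S'(0) = 1, then c is the γ-coefficient of S and S' = c*γ/(S - 1).
S_1 = c0/f = 1 + (-751/495)*γ + (20621/22275)*γ^2 + ...; c1 = -751/495.
S_2 = c1*γ/(S_1 - 1) = 1 + (20621/33795)*γ + (214810/1692003)*γ^2 + ...; c2 = 20621/33795.
S_3 = c2*γ/(S_2 - 1) = 1 + (-3222150/15486371)*γ + ...; c3 = -3222150/15486371.


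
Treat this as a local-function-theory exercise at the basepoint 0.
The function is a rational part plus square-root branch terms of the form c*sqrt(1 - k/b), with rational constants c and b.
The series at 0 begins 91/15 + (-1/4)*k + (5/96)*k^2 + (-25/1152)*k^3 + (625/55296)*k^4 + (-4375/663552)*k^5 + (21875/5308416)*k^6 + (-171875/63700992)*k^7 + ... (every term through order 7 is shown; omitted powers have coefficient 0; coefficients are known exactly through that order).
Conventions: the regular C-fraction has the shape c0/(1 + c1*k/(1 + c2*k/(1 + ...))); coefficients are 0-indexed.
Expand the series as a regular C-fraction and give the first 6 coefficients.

Taylor coefficients (read off): a_0 = 91/15, a_1 = -1/4, a_2 = 5/96, a_3 = -25/1152, a_4 = 625/55296, a_5 = -4375/663552.
c0 = a_0 = 91/15. Peel one level at a time: if S = 1 + c*k/S' with S'(0) = 1, then c is the k-coefficient of S and S' = c*k/(S - 1).
S_1 = c0/f = 1 + (15/364)*k + (-1825/264992)*k^2 + ...; c1 = 15/364.
S_2 = c1*k/(S_1 - 1) = 1 + (365/2184)*k + (-25/576)*k^2 + ...; c2 = 365/2184.
S_3 = c2*k/(S_2 - 1) = 1 + (455/1752)*k + (-125125/3069504)*k^2 + ...; c3 = 455/1752.
S_4 = c3*k/(S_3 - 1) = 1 + (275/1752)*k + (-25/576)*k^2 + ...; c4 = 275/1752.
S_5 = c4*k/(S_4 - 1) = 1 + (73/264)*k + ...; c5 = 73/264.

The regular C-fraction coefficients are [91/15, 15/364, 365/2184, 455/1752, 275/1752, 73/264].


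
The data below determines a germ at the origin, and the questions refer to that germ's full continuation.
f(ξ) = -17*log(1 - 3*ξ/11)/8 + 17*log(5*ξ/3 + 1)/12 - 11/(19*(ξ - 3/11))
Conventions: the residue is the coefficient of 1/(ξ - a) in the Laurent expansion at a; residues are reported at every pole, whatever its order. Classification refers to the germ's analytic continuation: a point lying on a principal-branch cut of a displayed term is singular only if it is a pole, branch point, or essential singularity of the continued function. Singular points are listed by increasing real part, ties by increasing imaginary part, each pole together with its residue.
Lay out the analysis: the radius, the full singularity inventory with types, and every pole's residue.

Denominator factor (ξ - 3/11): pole of order 1 at 3/11, modulus 3/11.
Branch term (17/12)*log(1 - ξ/(-3/5)): its argument vanishes at ξ = -3/5, a logarithmic branch point, modulus 3/5.
Branch term (-17/8)*log(1 - ξ/(11/3)): its argument vanishes at ξ = 11/3, a logarithmic branch point, modulus 11/3.
The radius of convergence is the smallest modulus among the singular points: 3/11.
The branch terms are analytic at 3/11 and contribute nothing to the residue; only the rational part matters.
At the order-1 pole 3/11 set g(ξ) = (ξ - (3/11))*(rational part) = -11/19.
Simple pole: residue = g(a) at a = 3/11, which is -11/19.
List the singular points by increasing real part (a conjugate pair: the negative imaginary part first).

Radius of convergence at 0: 3/11.
At -3/5: a logarithmic branch point.
At 3/11: a pole of order 1; residue -11/19.
At 11/3: a logarithmic branch point.


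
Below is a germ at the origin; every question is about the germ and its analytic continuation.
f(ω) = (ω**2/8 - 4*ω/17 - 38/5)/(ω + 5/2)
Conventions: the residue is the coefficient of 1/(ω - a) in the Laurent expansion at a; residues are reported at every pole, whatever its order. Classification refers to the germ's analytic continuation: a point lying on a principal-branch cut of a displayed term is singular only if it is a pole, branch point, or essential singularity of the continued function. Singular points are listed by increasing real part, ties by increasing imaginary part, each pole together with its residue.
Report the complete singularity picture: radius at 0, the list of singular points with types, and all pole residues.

Denominator factor (ω + 5/2): pole of order 1 at -5/2, modulus 5/2.
The radius of convergence is the smallest modulus among the singular points: 5/2.
At the order-1 pole -5/2 set g(ω) = (ω - (-5/2))*f(ω) = ω**2/8 - 4*ω/17 - 38/5.
Simple pole: residue = g(a) at a = -5/2, which is -16947/2720.

Radius of convergence at 0: 5/2.
At -5/2: a pole of order 1; residue -16947/2720.


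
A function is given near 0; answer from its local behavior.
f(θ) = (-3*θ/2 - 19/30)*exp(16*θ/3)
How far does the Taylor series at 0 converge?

The radius of convergence is infinite.

The factor exp(16*θ/3) is entire and contributes no finite singular point.
The polynomial part has no poles.
No finite singular points: the Taylor series at 0 converges everywhere.


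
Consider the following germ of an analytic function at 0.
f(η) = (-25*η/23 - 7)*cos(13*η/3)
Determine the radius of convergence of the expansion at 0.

The radius of convergence is infinite.

The factor cos(13*η/3) is entire and contributes no finite singular point.
The polynomial part has no poles.
No finite singular points: the Taylor series at 0 converges everywhere.


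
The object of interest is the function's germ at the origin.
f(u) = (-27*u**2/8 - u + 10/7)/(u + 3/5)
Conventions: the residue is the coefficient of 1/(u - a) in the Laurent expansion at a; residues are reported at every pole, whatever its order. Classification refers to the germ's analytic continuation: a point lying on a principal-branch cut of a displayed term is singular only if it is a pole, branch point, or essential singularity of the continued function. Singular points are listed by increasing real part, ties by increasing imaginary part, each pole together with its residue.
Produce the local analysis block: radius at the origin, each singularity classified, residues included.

Denominator factor (u + 3/5): pole of order 1 at -3/5, modulus 3/5.
The radius of convergence is the smallest modulus among the singular points: 3/5.
At the order-1 pole -3/5 set g(u) = (u - (-3/5))*f(u) = -27*u**2/8 - u + 10/7.
Simple pole: residue = g(a) at a = -3/5, which is 1139/1400.

Radius of convergence at 0: 3/5.
At -3/5: a pole of order 1; residue 1139/1400.


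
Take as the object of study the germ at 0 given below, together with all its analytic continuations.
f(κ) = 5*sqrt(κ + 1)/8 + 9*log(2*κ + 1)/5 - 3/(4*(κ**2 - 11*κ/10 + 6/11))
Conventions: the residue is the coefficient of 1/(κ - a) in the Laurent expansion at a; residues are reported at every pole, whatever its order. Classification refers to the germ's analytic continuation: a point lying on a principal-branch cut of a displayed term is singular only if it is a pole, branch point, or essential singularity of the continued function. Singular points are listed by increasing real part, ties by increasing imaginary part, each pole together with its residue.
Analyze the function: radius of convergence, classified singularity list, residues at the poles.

Denominator factor (κ**2 - 11*κ/10 + 6/11): discriminant -1069/1100, complex-conjugate roots (11/20) + ((1/220)*sqrt(11759))*i and (11/20) - ((1/220)*sqrt(11759))*i; poles of order 1, moduli (1/11)*sqrt(66) and (1/11)*sqrt(66).
Branch term (9/5)*log(1 - κ/(-1/2)): its argument vanishes at κ = -1/2, a logarithmic branch point, modulus 1/2.
Branch term (5/8)*sqrt(1 - κ/(-1)): its argument vanishes at κ = -1, a square-root branch point, modulus 1.
The radius of convergence is the smallest modulus among the singular points: 1/2.
The branch terms are analytic at (11/20) - ((1/220)*sqrt(11759))*i and contribute nothing to the residue; only the rational part matters.
The factor κ**2 - 11*κ/10 + 6/11 splits as (κ - a)(κ - a') with a = (11/20) - ((1/220)*sqrt(11759))*i, a' = (11/20) + ((1/220)*sqrt(11759))*i. At the order-1 pole a set g(κ) = (κ - a)*(rational part) = [-3/4] / (κ - a').
Simple pole: residue = g(a) at a = (11/20) - ((1/220)*sqrt(11759))*i, which is -((15/2138)*sqrt(11759))*i.
The branch terms are analytic at (11/20) + ((1/220)*sqrt(11759))*i and contribute nothing to the residue; only the rational part matters.
The factor κ**2 - 11*κ/10 + 6/11 splits as (κ - a)(κ - a') with a = (11/20) + ((1/220)*sqrt(11759))*i, a' = (11/20) - ((1/220)*sqrt(11759))*i. At the order-1 pole a set g(κ) = (κ - a)*(rational part) = [-3/4] / (κ - a').
Simple pole: residue = g(a) at a = (11/20) + ((1/220)*sqrt(11759))*i, which is ((15/2138)*sqrt(11759))*i.
List the singular points by increasing real part (a conjugate pair: the negative imaginary part first).

Radius of convergence at 0: 1/2.
At -1: an algebraic (square-root) branch point.
At -1/2: a logarithmic branch point.
At (11/20) - ((1/220)*sqrt(11759))*i: a pole of order 1; residue -((15/2138)*sqrt(11759))*i.
At (11/20) + ((1/220)*sqrt(11759))*i: a pole of order 1; residue ((15/2138)*sqrt(11759))*i.


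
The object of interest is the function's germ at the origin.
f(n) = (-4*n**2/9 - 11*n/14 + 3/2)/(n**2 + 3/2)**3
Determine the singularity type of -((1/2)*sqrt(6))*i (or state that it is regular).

The point is a pole of order 3.

The denominator factor n**2 + 3/2 vanishes at -((1/2)*sqrt(6))*i and appears to the power 3; the numerator there equals (13/6) + ((11/28)*sqrt(6))*i, nonzero, and no other factor vanishes.
Hence a pole whose order is the multiplicity, 3.


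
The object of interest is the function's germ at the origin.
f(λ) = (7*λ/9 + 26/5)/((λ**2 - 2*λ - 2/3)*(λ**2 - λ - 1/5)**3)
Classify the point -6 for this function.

Denominator factors: λ**2 - λ - 1/5 = 209/5 at λ = -6; λ**2 - 2*λ - 2/3 = 142/3 at λ = -6 — none vanishes.
So the germ continues analytically to -6.

The point is a regular point.


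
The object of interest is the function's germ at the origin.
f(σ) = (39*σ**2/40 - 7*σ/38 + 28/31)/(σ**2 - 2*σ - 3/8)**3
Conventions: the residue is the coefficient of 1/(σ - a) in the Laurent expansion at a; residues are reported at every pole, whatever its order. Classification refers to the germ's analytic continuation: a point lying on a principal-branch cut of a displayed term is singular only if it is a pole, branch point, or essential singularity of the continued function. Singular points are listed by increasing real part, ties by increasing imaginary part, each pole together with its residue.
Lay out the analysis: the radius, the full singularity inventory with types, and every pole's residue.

Radius of convergence at 0: -1 + (1/4)*sqrt(22).
At 1 - (1/4)*sqrt(22): a pole of order 3; residue -(705183/31358360)*sqrt(22).
At 1 + (1/4)*sqrt(22): a pole of order 3; residue (705183/31358360)*sqrt(22).


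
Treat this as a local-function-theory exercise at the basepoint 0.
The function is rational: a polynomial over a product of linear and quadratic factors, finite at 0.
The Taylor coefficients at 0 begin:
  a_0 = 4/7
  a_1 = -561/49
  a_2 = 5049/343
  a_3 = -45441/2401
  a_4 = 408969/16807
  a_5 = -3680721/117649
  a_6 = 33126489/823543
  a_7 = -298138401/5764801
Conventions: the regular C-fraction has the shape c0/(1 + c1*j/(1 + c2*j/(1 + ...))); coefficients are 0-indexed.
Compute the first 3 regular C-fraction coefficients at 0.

Taylor coefficients (read off): a_0 = 4/7, a_1 = -561/49, a_2 = 5049/343.
c0 = a_0 = 4/7. Peel one level at a time: if S = 1 + c*j/S' with S'(0) = 1, then c is the j-coefficient of S and S' = c*j/(S - 1).
S_1 = c0/f = 1 + (561/28)*j + (42075/112)*j^2 + ...; c1 = 561/28.
S_2 = c1*j/(S_1 - 1) = 1 + (-75/4)*j + ...; c2 = -75/4.

The regular C-fraction coefficients are [4/7, 561/28, -75/4].


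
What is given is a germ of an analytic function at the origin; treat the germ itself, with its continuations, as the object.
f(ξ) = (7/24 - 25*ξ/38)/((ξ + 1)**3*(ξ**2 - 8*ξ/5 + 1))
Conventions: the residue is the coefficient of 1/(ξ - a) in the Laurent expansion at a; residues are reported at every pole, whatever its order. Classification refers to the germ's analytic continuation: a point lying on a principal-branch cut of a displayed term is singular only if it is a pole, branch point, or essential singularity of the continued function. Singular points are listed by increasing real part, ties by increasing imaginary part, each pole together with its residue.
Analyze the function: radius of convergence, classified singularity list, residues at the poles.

Radius of convergence at 0: 1.
At -1: a pole of order 3; residue 1145/147744.
At (4/5) - (3/5)*i: a pole of order 1; residue (-1145/295488) - (1835/32832)*i.
At (4/5) + (3/5)*i: a pole of order 1; residue (-1145/295488) + (1835/32832)*i.

Denominator factor (ξ + 1)^3: pole of order 3 at -1, modulus 1.
Denominator factor (ξ**2 - 8*ξ/5 + 1): discriminant -36/25, complex-conjugate roots (4/5) + (3/5)*i and (4/5) - (3/5)*i; poles of order 1, moduli 1 and 1.
The radius of convergence is the smallest modulus among the singular points: 1.
At the order-3 pole -1 set g(ξ) = (ξ - (-1))^3*f(ξ) = (7/24 - 25*ξ/38)/(ξ**2 - 8*ξ/5 + 1).
Order-3 pole: residue = g''(a)/2; g''(-1) = 1145/73872, so the residue is 1145/147744.
The factor ξ**2 - 8*ξ/5 + 1 splits as (ξ - a)(ξ - a') with a = (4/5) - (3/5)*i, a' = (4/5) + (3/5)*i. At the order-1 pole a set g(ξ) = (ξ - a)*f(ξ) = [(7/24 - 25*ξ/38)/(ξ + 1)**3] / (ξ - a').
Simple pole: residue = g(a) at a = (4/5) - (3/5)*i, which is (-1145/295488) - (1835/32832)*i.
The factor ξ**2 - 8*ξ/5 + 1 splits as (ξ - a)(ξ - a') with a = (4/5) + (3/5)*i, a' = (4/5) - (3/5)*i. At the order-1 pole a set g(ξ) = (ξ - a)*f(ξ) = [(7/24 - 25*ξ/38)/(ξ + 1)**3] / (ξ - a').
Simple pole: residue = g(a) at a = (4/5) + (3/5)*i, which is (-1145/295488) + (1835/32832)*i.
List the singular points by increasing real part (a conjugate pair: the negative imaginary part first).


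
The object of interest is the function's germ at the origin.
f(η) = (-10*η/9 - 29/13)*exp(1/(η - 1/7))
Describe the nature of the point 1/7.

The point is an essential singularity.

The exponent 1/(η - (1/7)) has a pole at 1/7, so exp(1/(η - (1/7))) takes every nonzero value near it: an essential singularity (not a pole of any order).


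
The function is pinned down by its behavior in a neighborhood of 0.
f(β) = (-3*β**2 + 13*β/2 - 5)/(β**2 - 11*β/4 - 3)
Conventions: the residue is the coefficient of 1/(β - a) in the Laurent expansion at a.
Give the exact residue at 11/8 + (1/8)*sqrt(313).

The residue is -7/8 - (525/2504)*sqrt(313).

The factor β**2 - 11*β/4 - 3 splits as (β - a)(β - a') with a = 11/8 + (1/8)*sqrt(313), a' = 11/8 - (1/8)*sqrt(313). At the order-1 pole a set g(β) = (β - a)*f(β) = [-3*β**2 + 13*β/2 - 5] / (β - a').
Simple pole: residue = g(a) at a = 11/8 + (1/8)*sqrt(313), which is -7/8 - (525/2504)*sqrt(313).


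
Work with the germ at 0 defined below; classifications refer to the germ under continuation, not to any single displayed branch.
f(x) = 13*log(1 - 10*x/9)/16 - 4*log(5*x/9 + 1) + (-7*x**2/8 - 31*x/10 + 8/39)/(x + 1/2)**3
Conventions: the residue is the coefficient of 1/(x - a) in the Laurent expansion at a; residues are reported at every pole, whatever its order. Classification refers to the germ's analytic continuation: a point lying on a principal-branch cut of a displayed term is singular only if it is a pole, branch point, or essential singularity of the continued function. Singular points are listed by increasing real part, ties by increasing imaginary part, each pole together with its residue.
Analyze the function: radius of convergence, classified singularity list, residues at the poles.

Radius of convergence at 0: 1/2.
At -9/5: a logarithmic branch point.
At -1/2: a pole of order 3; residue -7/8.
At 9/10: a logarithmic branch point.

Denominator factor (x + 1/2)^3: pole of order 3 at -1/2, modulus 1/2.
Branch term (-4)*log(1 - x/(-9/5)): its argument vanishes at x = -9/5, a logarithmic branch point, modulus 9/5.
Branch term (13/16)*log(1 - x/(9/10)): its argument vanishes at x = 9/10, a logarithmic branch point, modulus 9/10.
The radius of convergence is the smallest modulus among the singular points: 1/2.
The branch terms are analytic at -1/2 and contribute nothing to the residue; only the rational part matters.
At the order-3 pole -1/2 set g(x) = (x - (-1/2))^3*(rational part) = -7*x**2/8 - 31*x/10 + 8/39.
Order-3 pole: residue = g''(a)/2; g''(-1/2) = -7/4, so the residue is -7/8.
List the singular points by increasing real part (a conjugate pair: the negative imaginary part first).


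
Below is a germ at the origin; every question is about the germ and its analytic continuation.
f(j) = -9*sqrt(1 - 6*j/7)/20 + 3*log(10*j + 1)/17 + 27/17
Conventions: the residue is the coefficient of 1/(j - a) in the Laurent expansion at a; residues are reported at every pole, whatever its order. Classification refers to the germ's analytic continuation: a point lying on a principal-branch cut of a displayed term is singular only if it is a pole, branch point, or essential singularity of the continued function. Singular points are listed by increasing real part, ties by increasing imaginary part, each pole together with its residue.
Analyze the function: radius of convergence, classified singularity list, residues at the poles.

Radius of convergence at 0: 1/10.
At -1/10: a logarithmic branch point.
At 7/6: an algebraic (square-root) branch point.

Branch term (3/17)*log(1 - j/(-1/10)): its argument vanishes at j = -1/10, a logarithmic branch point, modulus 1/10.
Branch term (-9/20)*sqrt(1 - j/(7/6)): its argument vanishes at j = 7/6, a square-root branch point, modulus 7/6.
The radius of convergence is the smallest modulus among the singular points: 1/10.
List the singular points by increasing real part (a conjugate pair: the negative imaginary part first).


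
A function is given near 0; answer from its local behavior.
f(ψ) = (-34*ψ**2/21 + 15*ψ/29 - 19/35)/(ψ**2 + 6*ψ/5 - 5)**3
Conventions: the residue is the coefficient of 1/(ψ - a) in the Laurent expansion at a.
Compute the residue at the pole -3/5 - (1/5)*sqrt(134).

The factor ψ**2 + 6*ψ/5 - 5 splits as (ψ - a)(ψ - a') with a = -3/5 - (1/5)*sqrt(134), a' = -3/5 + (1/5)*sqrt(134). At the order-3 pole a set g(ψ) = (ψ - a)^3*f(ψ) = [-34*ψ**2/21 + 15*ψ/29 - 19/35] / (ψ - a')^3.
Order-3 pole: residue = g''(a)/2; g''(-3/5 - (1/5)*sqrt(134)) = -(2079125/2930634672)*sqrt(134), so the residue is -(2079125/5861269344)*sqrt(134).

The residue is -(2079125/5861269344)*sqrt(134).


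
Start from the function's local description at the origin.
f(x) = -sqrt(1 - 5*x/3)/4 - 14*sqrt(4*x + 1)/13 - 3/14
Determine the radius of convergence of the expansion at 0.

Branch term (-1/4)*sqrt(1 - x/(3/5)): its argument vanishes at x = 3/5, a square-root branch point, modulus 3/5.
Branch term (-14/13)*sqrt(1 - x/(-1/4)): its argument vanishes at x = -1/4, a square-root branch point, modulus 1/4.
The radius of convergence is the smallest modulus among the singular points: 1/4.

The radius of convergence is 1/4.


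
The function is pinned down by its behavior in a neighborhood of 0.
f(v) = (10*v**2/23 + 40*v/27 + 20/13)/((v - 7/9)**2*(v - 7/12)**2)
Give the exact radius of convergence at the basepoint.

Denominator factor (v - 7/12)^2: pole of order 2 at 7/12, modulus 7/12.
Denominator factor (v - 7/9)^2: pole of order 2 at 7/9, modulus 7/9.
The radius of convergence is the smallest modulus among the singular points: 7/12.

The radius of convergence is 7/12.


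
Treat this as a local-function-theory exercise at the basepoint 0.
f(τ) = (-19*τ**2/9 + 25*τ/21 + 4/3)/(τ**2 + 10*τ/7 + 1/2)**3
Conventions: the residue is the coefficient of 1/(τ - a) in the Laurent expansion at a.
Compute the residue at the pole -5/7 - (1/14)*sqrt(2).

The factor τ**2 + 10*τ/7 + 1/2 splits as (τ - a)(τ - a') with a = -5/7 - (1/14)*sqrt(2), a' = -5/7 + (1/14)*sqrt(2). At the order-3 pole a set g(τ) = (τ - a)^3*f(τ) = [-19*τ**2/9 + 25*τ/21 + 4/3] / (τ - a')^3.
Order-3 pole: residue = g''(a)/2; g''(-5/7 - (1/14)*sqrt(2)) = (532679/36)*sqrt(2), so the residue is (532679/72)*sqrt(2).

The residue is (532679/72)*sqrt(2).


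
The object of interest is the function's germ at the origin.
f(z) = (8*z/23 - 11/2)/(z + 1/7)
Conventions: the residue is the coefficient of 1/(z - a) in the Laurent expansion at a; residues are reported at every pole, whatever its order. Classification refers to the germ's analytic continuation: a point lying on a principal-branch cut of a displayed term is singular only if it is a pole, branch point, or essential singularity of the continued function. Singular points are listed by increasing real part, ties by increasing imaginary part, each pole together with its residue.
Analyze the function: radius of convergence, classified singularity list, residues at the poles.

Radius of convergence at 0: 1/7.
At -1/7: a pole of order 1; residue -1787/322.

Denominator factor (z + 1/7): pole of order 1 at -1/7, modulus 1/7.
The radius of convergence is the smallest modulus among the singular points: 1/7.
At the order-1 pole -1/7 set g(z) = (z - (-1/7))*f(z) = 8*z/23 - 11/2.
Simple pole: residue = g(a) at a = -1/7, which is -1787/322.


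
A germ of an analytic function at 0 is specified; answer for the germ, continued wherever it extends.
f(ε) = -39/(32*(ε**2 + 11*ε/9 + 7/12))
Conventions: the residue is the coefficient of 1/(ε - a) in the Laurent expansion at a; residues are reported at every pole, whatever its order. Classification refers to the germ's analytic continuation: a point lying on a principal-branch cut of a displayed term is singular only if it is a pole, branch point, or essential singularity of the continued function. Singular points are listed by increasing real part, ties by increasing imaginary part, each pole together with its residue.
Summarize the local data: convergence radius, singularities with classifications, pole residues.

Denominator factor (ε**2 + 11*ε/9 + 7/12): discriminant -68/81, complex-conjugate roots (-11/18) + ((1/9)*sqrt(17))*i and (-11/18) - ((1/9)*sqrt(17))*i; poles of order 1, moduli (1/6)*sqrt(21) and (1/6)*sqrt(21).
The radius of convergence is the smallest modulus among the singular points: (1/6)*sqrt(21).
The factor ε**2 + 11*ε/9 + 7/12 splits as (ε - a)(ε - a') with a = (-11/18) - ((1/9)*sqrt(17))*i, a' = (-11/18) + ((1/9)*sqrt(17))*i. At the order-1 pole a set g(ε) = (ε - a)*f(ε) = [-39/32] / (ε - a').
Simple pole: residue = g(a) at a = (-11/18) - ((1/9)*sqrt(17))*i, which is -((351/1088)*sqrt(17))*i.
The factor ε**2 + 11*ε/9 + 7/12 splits as (ε - a)(ε - a') with a = (-11/18) + ((1/9)*sqrt(17))*i, a' = (-11/18) - ((1/9)*sqrt(17))*i. At the order-1 pole a set g(ε) = (ε - a)*f(ε) = [-39/32] / (ε - a').
Simple pole: residue = g(a) at a = (-11/18) + ((1/9)*sqrt(17))*i, which is ((351/1088)*sqrt(17))*i.
List the singular points by increasing real part (a conjugate pair: the negative imaginary part first).

Radius of convergence at 0: (1/6)*sqrt(21).
At (-11/18) - ((1/9)*sqrt(17))*i: a pole of order 1; residue -((351/1088)*sqrt(17))*i.
At (-11/18) + ((1/9)*sqrt(17))*i: a pole of order 1; residue ((351/1088)*sqrt(17))*i.


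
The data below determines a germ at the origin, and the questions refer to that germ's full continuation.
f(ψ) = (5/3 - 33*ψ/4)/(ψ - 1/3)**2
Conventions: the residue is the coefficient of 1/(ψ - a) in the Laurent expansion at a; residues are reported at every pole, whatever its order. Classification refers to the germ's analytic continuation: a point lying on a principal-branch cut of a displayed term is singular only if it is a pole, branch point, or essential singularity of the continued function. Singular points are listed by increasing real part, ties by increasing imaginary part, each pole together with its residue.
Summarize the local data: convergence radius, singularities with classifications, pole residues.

Radius of convergence at 0: 1/3.
At 1/3: a pole of order 2; residue -33/4.

Denominator factor (ψ - 1/3)^2: pole of order 2 at 1/3, modulus 1/3.
The radius of convergence is the smallest modulus among the singular points: 1/3.
At the order-2 pole 1/3 set g(ψ) = (ψ - (1/3))^2*f(ψ) = 5/3 - 33*ψ/4.
Order-2 pole: residue = g'(a); g'(1/3) = -33/4, so the residue is -33/4.


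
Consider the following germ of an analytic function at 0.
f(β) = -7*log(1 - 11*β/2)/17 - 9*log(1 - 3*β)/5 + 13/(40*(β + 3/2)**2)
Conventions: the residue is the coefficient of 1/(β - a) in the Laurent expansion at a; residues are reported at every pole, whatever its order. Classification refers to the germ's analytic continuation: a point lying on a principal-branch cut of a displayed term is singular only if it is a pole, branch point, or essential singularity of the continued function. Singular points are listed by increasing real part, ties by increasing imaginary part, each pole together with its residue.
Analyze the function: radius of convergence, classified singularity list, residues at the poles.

Radius of convergence at 0: 2/11.
At -3/2: a pole of order 2; residue 0.
At 2/11: a logarithmic branch point.
At 1/3: a logarithmic branch point.

Denominator factor (β + 3/2)^2: pole of order 2 at -3/2, modulus 3/2.
Branch term (-9/5)*log(1 - β/(1/3)): its argument vanishes at β = 1/3, a logarithmic branch point, modulus 1/3.
Branch term (-7/17)*log(1 - β/(2/11)): its argument vanishes at β = 2/11, a logarithmic branch point, modulus 2/11.
The radius of convergence is the smallest modulus among the singular points: 2/11.
The branch terms are analytic at -3/2 and contribute nothing to the residue; only the rational part matters.
At the order-2 pole -3/2 set g(β) = (β - (-3/2))^2*(rational part) = 13/40.
Order-2 pole: residue = g'(a); g'(-3/2) = 0, so the residue is 0.
List the singular points by increasing real part (a conjugate pair: the negative imaginary part first).


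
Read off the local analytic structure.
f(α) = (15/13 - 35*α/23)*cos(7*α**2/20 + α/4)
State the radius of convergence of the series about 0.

The factor cos(7*α**2/20 + α/4) is entire and contributes no finite singular point.
The polynomial part has no poles.
No finite singular points: the Taylor series at 0 converges everywhere.

The radius of convergence is infinite.


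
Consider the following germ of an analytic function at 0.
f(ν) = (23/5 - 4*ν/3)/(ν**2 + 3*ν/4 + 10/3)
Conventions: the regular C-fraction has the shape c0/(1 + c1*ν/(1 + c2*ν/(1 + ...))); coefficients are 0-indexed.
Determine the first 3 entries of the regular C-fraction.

Taylor coefficients (expand at 0): a_0 = 69/50, a_1 = -1421/2000, a_2 = -20331/80000.
c0 = a_0 = 69/50. Peel one level at a time: if S = 1 + c*ν/S' with S'(0) = 1, then c is the ν-coefficient of S and S' = c*ν/(S - 1).
S_1 = c0/f = 1 + (1421/2760)*ν + (10694/23805)*ν^2 + ...; c1 = 1421/2760.
S_2 = c1*ν/(S_1 - 1) = 1 + (-85552/98049)*ν + ...; c2 = -85552/98049.

The regular C-fraction coefficients are [69/50, 1421/2760, -85552/98049].


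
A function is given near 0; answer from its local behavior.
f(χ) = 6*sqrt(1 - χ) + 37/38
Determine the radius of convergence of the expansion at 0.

Branch term (6)*sqrt(1 - χ/(1)): its argument vanishes at χ = 1, a square-root branch point, modulus 1.
The radius of convergence is the smallest modulus among the singular points: 1.

The radius of convergence is 1.


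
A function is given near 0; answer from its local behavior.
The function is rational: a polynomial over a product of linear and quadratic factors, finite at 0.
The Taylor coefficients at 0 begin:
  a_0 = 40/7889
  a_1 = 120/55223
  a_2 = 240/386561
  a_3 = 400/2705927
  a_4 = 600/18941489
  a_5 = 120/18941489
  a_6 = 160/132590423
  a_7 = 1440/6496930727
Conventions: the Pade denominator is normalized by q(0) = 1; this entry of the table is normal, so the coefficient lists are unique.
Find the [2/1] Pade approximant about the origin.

The Pade approximant has numerator coefficients [40/7889, 160/165669, 40/386561]; denominator coefficients [1, -5/21].

Taylor coefficients needed (read off): a_0 = 40/7889, a_1 = 120/55223, a_2 = 240/386561, a_3 = 400/2705927.
Write the denominator as Q(ω) = 1 + q1*ω. Requiring Q*f - P = O(ω^4) with deg P <= 2 kills the coefficients of ω^3..ω^3 in Q*f:
  ω^3: a_3 + q1*a_2 = 0, i.e. 400/2705927 + (240/386561)*q1 = 0.
Solving this linear system: q1 = -5/21.
The numerator is Q*f truncated at degree 2: P0 = a_0 = 40/7889; P1 = a_1 + q1*a_0 = 160/165669; P2 = a_2 + q1*a_1 = 40/386561.
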